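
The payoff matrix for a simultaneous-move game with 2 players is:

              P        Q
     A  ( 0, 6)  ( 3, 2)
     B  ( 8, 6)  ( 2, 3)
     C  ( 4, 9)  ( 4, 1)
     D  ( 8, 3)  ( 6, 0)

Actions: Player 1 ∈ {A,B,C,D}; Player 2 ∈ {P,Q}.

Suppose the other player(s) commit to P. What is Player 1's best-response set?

P1 best: {B,D}

u_1(A vs P) = 0
u_1(B vs P) = 8
u_1(C vs P) = 4
u_1(D vs P) = 8
max payoff 8 at {B,D}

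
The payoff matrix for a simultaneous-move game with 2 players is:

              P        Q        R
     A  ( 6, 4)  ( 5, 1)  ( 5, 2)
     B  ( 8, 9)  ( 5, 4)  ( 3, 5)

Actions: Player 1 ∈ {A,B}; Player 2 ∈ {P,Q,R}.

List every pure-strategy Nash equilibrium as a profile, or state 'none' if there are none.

PSNE = {(B,P)}

(A,P): not NE [P1→B gives 8>6]
(A,Q): not NE [P2→P gives 4>1]
(A,R): not NE [P2→P gives 4>2]
(B,P): NE
(B,Q): not NE [P2→P gives 9>4]
(B,R): not NE [P1→A gives 5>3; P2→P gives 9>5]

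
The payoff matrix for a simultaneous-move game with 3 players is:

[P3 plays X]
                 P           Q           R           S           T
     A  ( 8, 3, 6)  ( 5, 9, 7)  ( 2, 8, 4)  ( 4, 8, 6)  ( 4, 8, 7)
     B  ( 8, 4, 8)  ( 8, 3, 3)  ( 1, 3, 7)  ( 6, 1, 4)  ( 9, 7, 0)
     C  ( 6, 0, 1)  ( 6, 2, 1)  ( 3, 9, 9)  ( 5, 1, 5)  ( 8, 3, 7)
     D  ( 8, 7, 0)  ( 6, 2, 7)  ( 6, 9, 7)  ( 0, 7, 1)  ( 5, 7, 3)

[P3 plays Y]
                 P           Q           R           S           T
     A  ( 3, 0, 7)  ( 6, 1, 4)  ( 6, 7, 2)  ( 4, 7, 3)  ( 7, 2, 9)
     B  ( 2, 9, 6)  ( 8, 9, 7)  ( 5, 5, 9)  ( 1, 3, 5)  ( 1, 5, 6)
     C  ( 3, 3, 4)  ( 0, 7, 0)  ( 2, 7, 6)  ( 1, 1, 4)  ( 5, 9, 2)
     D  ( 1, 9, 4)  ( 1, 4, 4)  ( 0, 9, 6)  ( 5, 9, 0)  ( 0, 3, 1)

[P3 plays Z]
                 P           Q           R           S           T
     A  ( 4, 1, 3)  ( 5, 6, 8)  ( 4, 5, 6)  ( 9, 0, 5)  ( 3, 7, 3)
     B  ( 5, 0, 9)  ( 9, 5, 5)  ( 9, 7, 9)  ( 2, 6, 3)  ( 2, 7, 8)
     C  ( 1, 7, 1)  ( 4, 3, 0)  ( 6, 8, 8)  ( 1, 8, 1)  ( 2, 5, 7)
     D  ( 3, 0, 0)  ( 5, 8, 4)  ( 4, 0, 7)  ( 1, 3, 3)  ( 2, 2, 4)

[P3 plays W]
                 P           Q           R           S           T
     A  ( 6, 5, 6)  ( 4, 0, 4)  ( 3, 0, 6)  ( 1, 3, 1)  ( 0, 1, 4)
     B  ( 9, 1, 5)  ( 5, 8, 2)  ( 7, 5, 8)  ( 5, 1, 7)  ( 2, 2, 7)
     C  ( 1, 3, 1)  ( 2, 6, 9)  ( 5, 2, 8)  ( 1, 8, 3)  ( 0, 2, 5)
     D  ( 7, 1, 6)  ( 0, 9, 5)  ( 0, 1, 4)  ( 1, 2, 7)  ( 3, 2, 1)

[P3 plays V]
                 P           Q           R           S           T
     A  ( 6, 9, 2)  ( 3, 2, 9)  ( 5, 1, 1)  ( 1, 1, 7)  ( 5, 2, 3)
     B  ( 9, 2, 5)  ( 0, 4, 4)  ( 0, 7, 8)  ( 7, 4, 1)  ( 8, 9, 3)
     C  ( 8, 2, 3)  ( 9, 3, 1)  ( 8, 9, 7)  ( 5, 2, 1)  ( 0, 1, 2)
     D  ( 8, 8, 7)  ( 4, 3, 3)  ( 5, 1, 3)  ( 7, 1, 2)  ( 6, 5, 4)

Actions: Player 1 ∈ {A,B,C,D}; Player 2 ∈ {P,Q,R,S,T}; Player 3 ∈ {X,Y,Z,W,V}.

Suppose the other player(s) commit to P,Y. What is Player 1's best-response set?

P1 best: {A,C}

u_1(A vs P,Y) = 3
u_1(B vs P,Y) = 2
u_1(C vs P,Y) = 3
u_1(D vs P,Y) = 1
max payoff 3 at {A,C}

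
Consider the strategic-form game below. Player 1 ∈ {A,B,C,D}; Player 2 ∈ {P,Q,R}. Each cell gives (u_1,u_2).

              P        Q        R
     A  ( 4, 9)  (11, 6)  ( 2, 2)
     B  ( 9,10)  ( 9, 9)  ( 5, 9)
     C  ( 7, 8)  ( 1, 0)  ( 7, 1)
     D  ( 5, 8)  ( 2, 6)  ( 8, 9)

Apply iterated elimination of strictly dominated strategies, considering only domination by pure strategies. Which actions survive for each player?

IESDS → P1:{B,C,D} P2:{P,R}

P2 drop Q (P beats it: A:9>6 B:10>9 C:8>0 D:8>6)
P1 drop A (B beats it: P:9>4 R:5>2)
P1→{B,C,D} P2→{P,R}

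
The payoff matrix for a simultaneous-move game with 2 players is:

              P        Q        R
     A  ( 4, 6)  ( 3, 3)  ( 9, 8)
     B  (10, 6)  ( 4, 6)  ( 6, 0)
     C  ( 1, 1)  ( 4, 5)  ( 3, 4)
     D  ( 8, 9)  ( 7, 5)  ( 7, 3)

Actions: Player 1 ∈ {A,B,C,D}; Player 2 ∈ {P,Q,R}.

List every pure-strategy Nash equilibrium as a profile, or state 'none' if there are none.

PSNE = {(A,R), (B,P)}

(A,P): not NE [P1→B gives 10>4; P2→R gives 8>6]
(A,Q): not NE [P1→D gives 7>3; P2→R gives 8>3]
(A,R): NE
(B,P): NE
(B,Q): not NE [P1→D gives 7>4]
(B,R): not NE [P1→A gives 9>6; P2→Q gives 6>0]
(C,P): not NE [P1→B gives 10>1; P2→Q gives 5>1]
(C,Q): not NE [P1→D gives 7>4]
(C,R): not NE [P1→A gives 9>3; P2→Q gives 5>4]
(D,P): not NE [P1→B gives 10>8]
(D,Q): not NE [P2→P gives 9>5]
(D,R): not NE [P1→A gives 9>7; P2→P gives 9>3]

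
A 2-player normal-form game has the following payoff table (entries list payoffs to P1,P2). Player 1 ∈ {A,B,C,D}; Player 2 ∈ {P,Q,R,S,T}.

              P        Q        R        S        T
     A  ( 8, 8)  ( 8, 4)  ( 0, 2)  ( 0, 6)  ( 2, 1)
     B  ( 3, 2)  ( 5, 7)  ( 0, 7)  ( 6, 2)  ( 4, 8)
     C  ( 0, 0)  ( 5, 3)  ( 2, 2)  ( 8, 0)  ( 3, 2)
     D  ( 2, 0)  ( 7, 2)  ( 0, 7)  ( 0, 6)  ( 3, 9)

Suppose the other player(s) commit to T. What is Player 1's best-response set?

argmax u_1 = {B}

u_1(A vs T) = 2
u_1(B vs T) = 4
u_1(C vs T) = 3
u_1(D vs T) = 3
max payoff 4 at {B}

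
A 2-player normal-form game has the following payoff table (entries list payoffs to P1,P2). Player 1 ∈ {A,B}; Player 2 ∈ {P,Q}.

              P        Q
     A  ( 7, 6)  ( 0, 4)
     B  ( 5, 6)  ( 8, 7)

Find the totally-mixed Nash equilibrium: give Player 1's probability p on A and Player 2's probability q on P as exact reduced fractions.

P1 indiff ⇒ q·7+(1-q)·0 = q·5+(1-q)·8 ⇒ q(2) = (1-q)(8) ⇒ q = 4/5
P2 indiff ⇒ p·6+(1-p)·6 = p·4+(1-p)·7 ⇒ p(2) = (1-p)(1) ⇒ p = 1/3

(p,q) = (1/3, 4/5)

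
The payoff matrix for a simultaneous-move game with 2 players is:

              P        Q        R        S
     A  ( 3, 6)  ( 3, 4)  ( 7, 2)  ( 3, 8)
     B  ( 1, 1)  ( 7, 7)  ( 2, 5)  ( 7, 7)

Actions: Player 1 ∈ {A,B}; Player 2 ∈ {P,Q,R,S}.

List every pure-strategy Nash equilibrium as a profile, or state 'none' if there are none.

NE set: (B,Q), (B,S)

(A,P): not NE [P2→S gives 8>6]
(A,Q): not NE [P1→B gives 7>3; P2→S gives 8>4]
(A,R): not NE [P2→S gives 8>2]
(A,S): not NE [P1→B gives 7>3]
(B,P): not NE [P1→A gives 3>1; P2→S gives 7>1]
(B,Q): NE
(B,R): not NE [P1→A gives 7>2; P2→S gives 7>5]
(B,S): NE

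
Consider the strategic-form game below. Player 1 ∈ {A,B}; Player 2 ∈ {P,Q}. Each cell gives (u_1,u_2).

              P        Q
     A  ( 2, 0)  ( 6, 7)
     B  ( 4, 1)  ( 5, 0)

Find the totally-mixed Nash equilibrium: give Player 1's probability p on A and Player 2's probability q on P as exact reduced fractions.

p=1/8, q=1/3

P1 indiff ⇒ q·2+(1-q)·6 = q·4+(1-q)·5 ⇒ q(-2) = (1-q)(-1) ⇒ q = 1/3
P2 indiff ⇒ p·0+(1-p)·1 = p·7+(1-p)·0 ⇒ p(-7) = (1-p)(-1) ⇒ p = 1/8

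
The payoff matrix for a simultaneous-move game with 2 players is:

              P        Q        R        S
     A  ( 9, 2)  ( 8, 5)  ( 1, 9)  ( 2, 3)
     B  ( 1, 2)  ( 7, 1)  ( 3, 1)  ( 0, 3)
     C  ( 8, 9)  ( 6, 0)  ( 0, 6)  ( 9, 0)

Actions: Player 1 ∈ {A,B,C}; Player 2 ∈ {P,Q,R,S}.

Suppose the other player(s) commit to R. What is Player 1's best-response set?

u_1(A vs R) = 1
u_1(B vs R) = 3
u_1(C vs R) = 0
max payoff 3 at {B}

BR_1 = {B}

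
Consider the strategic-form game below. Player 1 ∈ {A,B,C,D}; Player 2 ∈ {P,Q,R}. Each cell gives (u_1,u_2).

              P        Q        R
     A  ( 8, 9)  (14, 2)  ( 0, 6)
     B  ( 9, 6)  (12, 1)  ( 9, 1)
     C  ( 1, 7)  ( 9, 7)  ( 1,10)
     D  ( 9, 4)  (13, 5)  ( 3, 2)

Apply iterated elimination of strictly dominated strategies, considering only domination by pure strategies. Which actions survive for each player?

IESDS → P1:{A,B,D} P2:{P,Q}

P1 drop C (B beats it: P:9>1 Q:12>9 R:9>1)
P2 drop R (P beats it: A:9>6 B:6>1 D:4>2)
P1→{A,B,D} P2→{P,Q}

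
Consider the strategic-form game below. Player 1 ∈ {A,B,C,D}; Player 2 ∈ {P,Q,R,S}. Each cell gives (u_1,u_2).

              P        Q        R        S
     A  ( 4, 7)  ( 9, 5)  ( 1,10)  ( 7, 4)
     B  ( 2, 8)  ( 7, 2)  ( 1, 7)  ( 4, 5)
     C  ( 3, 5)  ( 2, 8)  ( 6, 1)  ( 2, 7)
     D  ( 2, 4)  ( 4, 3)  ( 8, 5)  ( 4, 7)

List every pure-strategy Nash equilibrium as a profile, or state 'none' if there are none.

(A,P): not NE [P2→R gives 10>7]
(A,Q): not NE [P2→R gives 10>5]
(A,R): not NE [P1→D gives 8>1]
(A,S): not NE [P2→R gives 10>4]
(B,P): not NE [P1→A gives 4>2]
(B,Q): not NE [P1→A gives 9>7; P2→P gives 8>2]
(B,R): not NE [P1→D gives 8>1; P2→P gives 8>7]
(B,S): not NE [P1→A gives 7>4; P2→P gives 8>5]
(C,P): not NE [P1→A gives 4>3; P2→Q gives 8>5]
(C,Q): not NE [P1→A gives 9>2]
(C,R): not NE [P1→D gives 8>6; P2→Q gives 8>1]
(C,S): not NE [P1→A gives 7>2; P2→Q gives 8>7]
(D,P): not NE [P1→A gives 4>2; P2→S gives 7>4]
(D,Q): not NE [P1→A gives 9>4; P2→S gives 7>3]
(D,R): not NE [P2→S gives 7>5]
(D,S): not NE [P1→A gives 7>4]

PSNE: ∅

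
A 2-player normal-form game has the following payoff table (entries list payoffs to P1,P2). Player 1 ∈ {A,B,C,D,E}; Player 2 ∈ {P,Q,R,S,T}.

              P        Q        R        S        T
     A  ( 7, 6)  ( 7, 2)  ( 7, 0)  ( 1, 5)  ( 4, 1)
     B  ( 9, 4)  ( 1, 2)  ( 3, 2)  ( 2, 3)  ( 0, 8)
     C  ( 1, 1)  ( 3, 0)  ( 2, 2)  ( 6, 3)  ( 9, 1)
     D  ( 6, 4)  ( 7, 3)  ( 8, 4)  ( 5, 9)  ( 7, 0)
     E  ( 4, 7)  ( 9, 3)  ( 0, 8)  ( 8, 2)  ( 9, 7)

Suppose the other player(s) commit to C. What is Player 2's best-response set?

u_2(P vs C) = 1
u_2(Q vs C) = 0
u_2(R vs C) = 2
u_2(S vs C) = 3
u_2(T vs C) = 1
max payoff 3 at {S}

BR_2 = {S}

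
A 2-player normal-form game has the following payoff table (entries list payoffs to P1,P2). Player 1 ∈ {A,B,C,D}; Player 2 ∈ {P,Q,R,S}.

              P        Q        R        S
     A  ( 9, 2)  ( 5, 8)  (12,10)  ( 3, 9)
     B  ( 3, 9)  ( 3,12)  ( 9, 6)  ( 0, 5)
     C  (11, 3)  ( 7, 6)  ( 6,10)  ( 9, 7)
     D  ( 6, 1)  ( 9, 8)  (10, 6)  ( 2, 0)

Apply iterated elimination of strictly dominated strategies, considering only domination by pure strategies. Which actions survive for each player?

IESDS → P1:{A,D} P2:{Q,R}

P1 drop B (A beats it: P:9>3 Q:5>3 R:12>9 S:3>0)
P2 drop P (Q beats it: A:8>2 C:6>3 D:8>1)
P2 drop S (R beats it: A:10>9 C:10>7 D:6>0)
P1 drop C (D beats it: Q:9>7 R:10>6)
P1→{A,D} P2→{Q,R}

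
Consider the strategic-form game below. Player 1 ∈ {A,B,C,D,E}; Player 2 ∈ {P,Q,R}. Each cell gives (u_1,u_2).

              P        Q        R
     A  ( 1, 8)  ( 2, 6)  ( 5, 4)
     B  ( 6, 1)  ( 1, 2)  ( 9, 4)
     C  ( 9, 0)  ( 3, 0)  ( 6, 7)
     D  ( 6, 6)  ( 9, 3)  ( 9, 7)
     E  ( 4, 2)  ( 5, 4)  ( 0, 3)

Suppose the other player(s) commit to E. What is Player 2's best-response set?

BR_2 = {Q}

u_2(P vs E) = 2
u_2(Q vs E) = 4
u_2(R vs E) = 3
max payoff 4 at {Q}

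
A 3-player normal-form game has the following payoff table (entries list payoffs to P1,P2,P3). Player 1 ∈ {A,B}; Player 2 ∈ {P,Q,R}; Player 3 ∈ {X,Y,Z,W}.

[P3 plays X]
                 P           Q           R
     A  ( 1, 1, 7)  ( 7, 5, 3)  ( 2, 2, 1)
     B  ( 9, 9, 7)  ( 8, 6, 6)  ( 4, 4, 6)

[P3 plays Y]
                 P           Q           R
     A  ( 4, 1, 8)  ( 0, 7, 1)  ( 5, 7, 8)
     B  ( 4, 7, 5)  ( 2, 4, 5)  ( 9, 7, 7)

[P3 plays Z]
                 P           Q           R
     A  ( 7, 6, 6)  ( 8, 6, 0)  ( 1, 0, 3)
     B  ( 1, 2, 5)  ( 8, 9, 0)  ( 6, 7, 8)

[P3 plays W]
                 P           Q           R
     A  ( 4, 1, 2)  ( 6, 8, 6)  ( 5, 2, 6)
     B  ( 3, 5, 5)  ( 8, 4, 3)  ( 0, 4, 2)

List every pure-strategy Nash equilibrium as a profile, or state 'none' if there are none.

PSNE = {(B,P,X)}

(A,P,X): not NE [P1→B gives 9>1; P2→Q gives 5>1; P3→Y gives 8>7]
(A,P,Y): not NE [P2→R gives 7>1]
(A,P,Z): not NE [P3→Y gives 8>6]
(A,P,W): not NE [P2→Q gives 8>1; P3→Y gives 8>2]
(A,Q,X): not NE [P1→B gives 8>7; P3→W gives 6>3]
(A,Q,Y): not NE [P1→B gives 2>0; P3→W gives 6>1]
(A,Q,Z): not NE [P3→W gives 6>0]
(A,Q,W): not NE [P1→B gives 8>6]
(A,R,X): not NE [P1→B gives 4>2; P2→Q gives 5>2; P3→Y gives 8>1]
(A,R,Y): not NE [P1→B gives 9>5]
(A,R,Z): not NE [P1→B gives 6>1; P2→Q gives 6>0; P3→Y gives 8>3]
(A,R,W): not NE [P2→Q gives 8>2; P3→Y gives 8>6]
(B,P,X): NE
(B,P,Y): not NE [P3→X gives 7>5]
(B,P,Z): not NE [P1→A gives 7>1; P2→Q gives 9>2; P3→X gives 7>5]
(B,P,W): not NE [P1→A gives 4>3; P3→X gives 7>5]
(B,Q,X): not NE [P2→P gives 9>6]
(B,Q,Y): not NE [P2→R gives 7>4; P3→X gives 6>5]
(B,Q,Z): not NE [P3→X gives 6>0]
(B,Q,W): not NE [P2→P gives 5>4; P3→X gives 6>3]
(B,R,X): not NE [P2→P gives 9>4; P3→Z gives 8>6]
(B,R,Y): not NE [P3→Z gives 8>7]
(B,R,Z): not NE [P2→Q gives 9>7]
(B,R,W): not NE [P1→A gives 5>0; P2→P gives 5>4; P3→Z gives 8>2]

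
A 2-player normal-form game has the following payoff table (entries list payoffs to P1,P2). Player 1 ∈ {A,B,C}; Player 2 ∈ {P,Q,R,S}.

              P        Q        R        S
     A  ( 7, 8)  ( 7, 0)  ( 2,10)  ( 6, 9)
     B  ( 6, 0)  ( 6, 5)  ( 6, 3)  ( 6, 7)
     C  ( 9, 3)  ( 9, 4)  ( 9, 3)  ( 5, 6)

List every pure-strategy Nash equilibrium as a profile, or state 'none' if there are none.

NE set: (B,S)

(A,P): not NE [P1→C gives 9>7; P2→R gives 10>8]
(A,Q): not NE [P1→C gives 9>7; P2→R gives 10>0]
(A,R): not NE [P1→C gives 9>2]
(A,S): not NE [P2→R gives 10>9]
(B,P): not NE [P1→C gives 9>6; P2→S gives 7>0]
(B,Q): not NE [P1→C gives 9>6; P2→S gives 7>5]
(B,R): not NE [P1→C gives 9>6; P2→S gives 7>3]
(B,S): NE
(C,P): not NE [P2→S gives 6>3]
(C,Q): not NE [P2→S gives 6>4]
(C,R): not NE [P2→S gives 6>3]
(C,S): not NE [P1→B gives 6>5]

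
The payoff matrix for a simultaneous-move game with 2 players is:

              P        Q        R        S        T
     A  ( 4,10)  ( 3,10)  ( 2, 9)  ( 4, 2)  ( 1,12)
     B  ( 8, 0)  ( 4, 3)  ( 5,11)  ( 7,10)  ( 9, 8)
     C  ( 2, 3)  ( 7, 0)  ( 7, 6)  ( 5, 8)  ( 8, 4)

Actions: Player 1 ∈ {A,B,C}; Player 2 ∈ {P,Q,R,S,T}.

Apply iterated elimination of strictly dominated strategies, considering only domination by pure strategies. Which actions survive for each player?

P1 drop A (B beats it: P:8>4 Q:4>3 R:5>2 S:7>4 T:9>1)
P2 drop P (R beats it: B:11>0 C:6>3)
P2 drop Q (R beats it: B:11>3 C:6>0)
P2 drop T (R beats it: B:11>8 C:6>4)
P1→{B,C} P2→{R,S}

Survivors P1:{B,C} P2:{R,S}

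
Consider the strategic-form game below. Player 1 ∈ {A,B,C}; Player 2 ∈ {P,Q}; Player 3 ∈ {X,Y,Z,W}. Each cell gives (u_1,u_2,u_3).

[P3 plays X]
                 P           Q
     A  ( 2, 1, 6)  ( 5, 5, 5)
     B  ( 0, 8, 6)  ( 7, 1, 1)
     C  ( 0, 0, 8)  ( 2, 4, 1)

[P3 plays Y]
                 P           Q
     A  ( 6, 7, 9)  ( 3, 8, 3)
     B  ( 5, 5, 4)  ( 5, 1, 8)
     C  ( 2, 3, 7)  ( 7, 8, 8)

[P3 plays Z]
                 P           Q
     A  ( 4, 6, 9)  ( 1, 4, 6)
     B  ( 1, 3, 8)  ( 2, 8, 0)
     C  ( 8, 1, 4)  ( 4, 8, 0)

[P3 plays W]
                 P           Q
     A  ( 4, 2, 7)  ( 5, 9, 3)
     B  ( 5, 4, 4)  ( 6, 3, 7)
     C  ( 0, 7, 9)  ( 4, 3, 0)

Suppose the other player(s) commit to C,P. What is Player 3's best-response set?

u_3(X vs C,P) = 8
u_3(Y vs C,P) = 7
u_3(Z vs C,P) = 4
u_3(W vs C,P) = 9
max payoff 9 at {W}

argmax u_3 = {W}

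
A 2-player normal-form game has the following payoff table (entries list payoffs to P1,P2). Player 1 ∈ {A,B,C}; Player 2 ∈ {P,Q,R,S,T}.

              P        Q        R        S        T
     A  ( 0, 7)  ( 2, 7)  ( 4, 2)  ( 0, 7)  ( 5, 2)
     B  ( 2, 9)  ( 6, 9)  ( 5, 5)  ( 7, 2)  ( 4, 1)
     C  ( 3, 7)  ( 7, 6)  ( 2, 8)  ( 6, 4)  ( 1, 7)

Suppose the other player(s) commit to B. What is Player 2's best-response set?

argmax u_2 = {P,Q}

u_2(P vs B) = 9
u_2(Q vs B) = 9
u_2(R vs B) = 5
u_2(S vs B) = 2
u_2(T vs B) = 1
max payoff 9 at {P,Q}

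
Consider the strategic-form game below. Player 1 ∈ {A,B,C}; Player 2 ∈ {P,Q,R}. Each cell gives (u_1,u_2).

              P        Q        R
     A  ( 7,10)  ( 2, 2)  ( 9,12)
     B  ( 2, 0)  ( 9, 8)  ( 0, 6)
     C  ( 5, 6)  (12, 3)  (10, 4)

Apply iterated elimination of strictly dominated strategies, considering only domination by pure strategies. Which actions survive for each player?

P1 drop B (C beats it: P:5>2 Q:12>9 R:10>0)
P2 drop Q (P beats it: A:10>2 C:6>3)
P1→{A,C} P2→{P,R}

IESDS → P1:{A,C} P2:{P,R}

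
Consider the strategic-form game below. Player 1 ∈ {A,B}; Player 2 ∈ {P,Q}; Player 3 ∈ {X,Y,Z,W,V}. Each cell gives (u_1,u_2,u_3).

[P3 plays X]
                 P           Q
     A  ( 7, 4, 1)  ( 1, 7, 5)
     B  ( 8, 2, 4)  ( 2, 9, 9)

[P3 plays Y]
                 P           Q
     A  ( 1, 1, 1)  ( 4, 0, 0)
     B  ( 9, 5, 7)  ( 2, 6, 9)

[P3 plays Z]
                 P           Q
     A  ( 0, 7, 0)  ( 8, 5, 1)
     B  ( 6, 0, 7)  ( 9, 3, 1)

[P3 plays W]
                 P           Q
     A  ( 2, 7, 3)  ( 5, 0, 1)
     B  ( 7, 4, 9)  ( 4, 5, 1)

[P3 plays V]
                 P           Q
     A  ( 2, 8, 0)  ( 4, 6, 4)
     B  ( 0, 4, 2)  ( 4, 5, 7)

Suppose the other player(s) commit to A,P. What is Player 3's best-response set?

BR_3 = {W}

u_3(X vs A,P) = 1
u_3(Y vs A,P) = 1
u_3(Z vs A,P) = 0
u_3(W vs A,P) = 3
u_3(V vs A,P) = 0
max payoff 3 at {W}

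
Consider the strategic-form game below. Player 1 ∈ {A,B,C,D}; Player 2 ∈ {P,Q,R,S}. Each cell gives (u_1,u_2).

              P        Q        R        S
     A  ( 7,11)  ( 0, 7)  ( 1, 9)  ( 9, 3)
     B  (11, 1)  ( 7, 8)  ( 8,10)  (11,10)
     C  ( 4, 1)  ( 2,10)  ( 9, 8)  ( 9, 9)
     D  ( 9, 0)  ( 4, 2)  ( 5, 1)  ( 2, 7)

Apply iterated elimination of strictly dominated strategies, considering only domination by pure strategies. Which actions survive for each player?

P1 drop A (B beats it: P:11>7 Q:7>0 R:8>1 S:11>9)
P1 drop D (B beats it: P:11>9 Q:7>4 R:8>5 S:11>2)
P2 drop P (Q beats it: B:8>1 C:10>1)
P1→{B,C} P2→{Q,R,S}

Remaining: P1:{B,C} P2:{Q,R,S}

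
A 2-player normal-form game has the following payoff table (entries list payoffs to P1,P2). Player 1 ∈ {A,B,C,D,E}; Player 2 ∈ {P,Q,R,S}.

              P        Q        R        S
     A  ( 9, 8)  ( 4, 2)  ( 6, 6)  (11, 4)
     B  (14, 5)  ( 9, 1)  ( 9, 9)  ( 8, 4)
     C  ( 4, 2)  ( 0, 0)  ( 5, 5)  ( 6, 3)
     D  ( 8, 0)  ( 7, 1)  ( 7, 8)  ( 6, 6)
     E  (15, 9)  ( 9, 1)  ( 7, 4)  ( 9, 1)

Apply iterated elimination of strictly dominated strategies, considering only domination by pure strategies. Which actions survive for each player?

IESDS → P1:{B,E} P2:{P,R}

P1 drop C (A beats it: P:9>4 Q:4>0 R:6>5 S:11>6)
P1 drop D (B beats it: P:14>8 Q:9>7 R:9>7 S:8>6)
P2 drop Q (P beats it: A:8>2 B:5>1 E:9>1)
P2 drop S (P beats it: A:8>4 B:5>4 E:9>1)
P1 drop A (B beats it: P:14>9 R:9>6)
P1→{B,E} P2→{P,R}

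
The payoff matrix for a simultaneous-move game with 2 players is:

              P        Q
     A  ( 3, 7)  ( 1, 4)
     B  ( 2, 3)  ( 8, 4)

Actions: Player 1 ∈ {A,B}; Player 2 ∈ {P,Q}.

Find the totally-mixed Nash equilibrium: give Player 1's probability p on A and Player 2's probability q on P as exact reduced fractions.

(p,q) = (1/4, 7/8)

P1 indiff ⇒ q·3+(1-q)·1 = q·2+(1-q)·8 ⇒ q(1) = (1-q)(7) ⇒ q = 7/8
P2 indiff ⇒ p·7+(1-p)·3 = p·4+(1-p)·4 ⇒ p(3) = (1-p)(1) ⇒ p = 1/4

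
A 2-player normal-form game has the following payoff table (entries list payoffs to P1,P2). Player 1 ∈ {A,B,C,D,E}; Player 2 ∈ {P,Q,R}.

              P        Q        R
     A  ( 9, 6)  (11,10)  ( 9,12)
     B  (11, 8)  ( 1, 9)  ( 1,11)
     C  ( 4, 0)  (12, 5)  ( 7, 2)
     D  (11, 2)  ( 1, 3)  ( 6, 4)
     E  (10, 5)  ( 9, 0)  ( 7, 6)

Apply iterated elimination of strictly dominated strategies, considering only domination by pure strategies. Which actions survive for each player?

P2 drop P (R beats it: A:12>6 B:11>8 C:2>0 D:4>2 E:6>5)
P1 drop B (A beats it: Q:11>1 R:9>1)
P1 drop D (A beats it: Q:11>1 R:9>6)
P1 drop E (A beats it: Q:11>9 R:9>7)
P1→{A,C} P2→{Q,R}

Remaining: P1:{A,C} P2:{Q,R}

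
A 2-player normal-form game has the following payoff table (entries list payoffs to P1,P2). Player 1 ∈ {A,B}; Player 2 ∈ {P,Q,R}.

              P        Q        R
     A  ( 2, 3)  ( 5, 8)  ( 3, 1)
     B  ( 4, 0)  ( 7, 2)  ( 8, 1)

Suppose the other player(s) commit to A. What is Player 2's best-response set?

u_2(P vs A) = 3
u_2(Q vs A) = 8
u_2(R vs A) = 1
max payoff 8 at {Q}

BR_2 = {Q}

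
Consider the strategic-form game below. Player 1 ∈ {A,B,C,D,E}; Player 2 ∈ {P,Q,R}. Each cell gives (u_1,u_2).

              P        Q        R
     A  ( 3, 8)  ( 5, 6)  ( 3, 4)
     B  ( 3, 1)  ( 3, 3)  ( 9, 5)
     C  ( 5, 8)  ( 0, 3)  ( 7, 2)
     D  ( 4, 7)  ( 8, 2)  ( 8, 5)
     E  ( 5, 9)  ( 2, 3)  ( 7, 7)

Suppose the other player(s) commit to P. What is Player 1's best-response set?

u_1(A vs P) = 3
u_1(B vs P) = 3
u_1(C vs P) = 5
u_1(D vs P) = 4
u_1(E vs P) = 5
max payoff 5 at {C,E}

P1 best: {C,E}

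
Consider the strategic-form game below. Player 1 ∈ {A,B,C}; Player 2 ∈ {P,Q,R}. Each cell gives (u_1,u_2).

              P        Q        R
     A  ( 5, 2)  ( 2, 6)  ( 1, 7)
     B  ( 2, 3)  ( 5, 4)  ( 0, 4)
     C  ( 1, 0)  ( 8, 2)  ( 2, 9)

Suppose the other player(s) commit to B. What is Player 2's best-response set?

BR_2 = {Q,R}

u_2(P vs B) = 3
u_2(Q vs B) = 4
u_2(R vs B) = 4
max payoff 4 at {Q,R}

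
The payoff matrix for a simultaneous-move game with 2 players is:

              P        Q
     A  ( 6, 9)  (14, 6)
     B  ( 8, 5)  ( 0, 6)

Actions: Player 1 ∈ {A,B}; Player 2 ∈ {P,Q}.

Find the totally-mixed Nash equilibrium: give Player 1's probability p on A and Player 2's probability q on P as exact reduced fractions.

P1 mixes 1/4 on A; P2 mixes 7/8 on P

P1 indiff ⇒ q·6+(1-q)·14 = q·8+(1-q)·0 ⇒ q(-2) = (1-q)(-14) ⇒ q = 7/8
P2 indiff ⇒ p·9+(1-p)·5 = p·6+(1-p)·6 ⇒ p(3) = (1-p)(1) ⇒ p = 1/4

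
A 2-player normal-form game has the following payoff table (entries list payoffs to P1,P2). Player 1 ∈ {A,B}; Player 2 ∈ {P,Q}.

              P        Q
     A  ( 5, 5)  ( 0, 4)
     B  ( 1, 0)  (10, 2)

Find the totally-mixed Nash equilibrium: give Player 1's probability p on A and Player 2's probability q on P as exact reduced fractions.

P1 mixes 2/3 on A; P2 mixes 5/7 on P

P1 indiff ⇒ q·5+(1-q)·0 = q·1+(1-q)·10 ⇒ q(4) = (1-q)(10) ⇒ q = 5/7
P2 indiff ⇒ p·5+(1-p)·0 = p·4+(1-p)·2 ⇒ p(1) = (1-p)(2) ⇒ p = 2/3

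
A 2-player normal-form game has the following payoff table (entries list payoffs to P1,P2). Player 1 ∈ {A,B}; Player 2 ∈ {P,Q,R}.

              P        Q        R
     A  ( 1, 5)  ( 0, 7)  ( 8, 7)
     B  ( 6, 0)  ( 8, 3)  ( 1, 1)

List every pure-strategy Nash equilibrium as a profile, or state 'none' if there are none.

(A,P): not NE [P1→B gives 6>1; P2→R gives 7>5]
(A,Q): not NE [P1→B gives 8>0]
(A,R): NE
(B,P): not NE [P2→Q gives 3>0]
(B,Q): NE
(B,R): not NE [P1→A gives 8>1; P2→Q gives 3>1]

NE set: (A,R), (B,Q)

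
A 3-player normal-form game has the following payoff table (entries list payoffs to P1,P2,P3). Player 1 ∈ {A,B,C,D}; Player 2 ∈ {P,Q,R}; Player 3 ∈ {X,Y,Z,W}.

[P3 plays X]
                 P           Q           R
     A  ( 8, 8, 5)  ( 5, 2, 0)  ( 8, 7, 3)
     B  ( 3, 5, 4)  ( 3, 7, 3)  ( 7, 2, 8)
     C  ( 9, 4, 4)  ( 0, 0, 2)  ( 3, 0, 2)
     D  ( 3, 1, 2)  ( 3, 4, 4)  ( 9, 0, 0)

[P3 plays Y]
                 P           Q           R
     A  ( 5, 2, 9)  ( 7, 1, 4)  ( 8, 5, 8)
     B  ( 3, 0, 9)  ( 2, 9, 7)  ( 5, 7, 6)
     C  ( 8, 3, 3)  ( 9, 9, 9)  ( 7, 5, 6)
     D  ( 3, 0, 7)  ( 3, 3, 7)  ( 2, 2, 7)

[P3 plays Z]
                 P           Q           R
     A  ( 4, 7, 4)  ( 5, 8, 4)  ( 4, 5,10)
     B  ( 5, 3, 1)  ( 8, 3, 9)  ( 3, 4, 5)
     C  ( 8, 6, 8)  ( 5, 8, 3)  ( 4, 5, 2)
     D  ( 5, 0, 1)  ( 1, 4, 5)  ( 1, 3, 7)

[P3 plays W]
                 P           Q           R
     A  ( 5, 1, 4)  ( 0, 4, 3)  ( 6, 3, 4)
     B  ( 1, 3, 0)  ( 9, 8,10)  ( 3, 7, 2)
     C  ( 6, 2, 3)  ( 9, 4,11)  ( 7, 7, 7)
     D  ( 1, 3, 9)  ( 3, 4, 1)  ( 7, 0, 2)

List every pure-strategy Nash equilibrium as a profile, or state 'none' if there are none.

Nash profiles: (B,Q,W), (C,R,W)

(A,P,X): not NE [P1→C gives 9>8; P3→Y gives 9>5]
(A,P,Y): not NE [P1→C gives 8>5; P2→R gives 5>2]
(A,P,Z): not NE [P1→C gives 8>4; P2→Q gives 8>7; P3→Y gives 9>4]
(A,P,W): not NE [P1→C gives 6>5; P2→Q gives 4>1; P3→Y gives 9>4]
(A,Q,X): not NE [P2→P gives 8>2; P3→Z gives 4>0]
(A,Q,Y): not NE [P1→C gives 9>7; P2→R gives 5>1]
(A,Q,Z): not NE [P1→B gives 8>5]
(A,Q,W): not NE [P1→C gives 9>0; P3→Z gives 4>3]
(A,R,X): not NE [P1→D gives 9>8; P2→P gives 8>7; P3→Z gives 10>3]
(A,R,Y): not NE [P3→Z gives 10>8]
(A,R,Z): not NE [P2→Q gives 8>5]
(A,R,W): not NE [P1→D gives 7>6; P2→Q gives 4>3; P3→Z gives 10>4]
(B,P,X): not NE [P1→C gives 9>3; P2→Q gives 7>5; P3→Y gives 9>4]
(B,P,Y): not NE [P1→C gives 8>3; P2→Q gives 9>0]
(B,P,Z): not NE [P1→C gives 8>5; P2→R gives 4>3; P3→Y gives 9>1]
(B,P,W): not NE [P1→C gives 6>1; P2→Q gives 8>3; P3→Y gives 9>0]
(B,Q,X): not NE [P1→A gives 5>3; P3→W gives 10>3]
(B,Q,Y): not NE [P1→C gives 9>2; P3→W gives 10>7]
(B,Q,Z): not NE [P2→R gives 4>3; P3→W gives 10>9]
(B,Q,W): NE
(B,R,X): not NE [P1→D gives 9>7; P2→Q gives 7>2]
(B,R,Y): not NE [P1→A gives 8>5; P2→Q gives 9>7; P3→X gives 8>6]
(B,R,Z): not NE [P1→C gives 4>3; P3→X gives 8>5]
(B,R,W): not NE [P1→D gives 7>3; P2→Q gives 8>7; P3→X gives 8>2]
(C,P,X): not NE [P3→Z gives 8>4]
(C,P,Y): not NE [P2→Q gives 9>3; P3→Z gives 8>3]
(C,P,Z): not NE [P2→Q gives 8>6]
(C,P,W): not NE [P2→R gives 7>2; P3→Z gives 8>3]
(C,Q,X): not NE [P1→A gives 5>0; P2→P gives 4>0; P3→W gives 11>2]
(C,Q,Y): not NE [P3→W gives 11>9]
(C,Q,Z): not NE [P1→B gives 8>5; P3→W gives 11>3]
(C,Q,W): not NE [P2→R gives 7>4]
(C,R,X): not NE [P1→D gives 9>3; P2→P gives 4>0; P3→W gives 7>2]
(C,R,Y): not NE [P1→A gives 8>7; P2→Q gives 9>5; P3→W gives 7>6]
(C,R,Z): not NE [P2→Q gives 8>5; P3→W gives 7>2]
(C,R,W): NE
(D,P,X): not NE [P1→C gives 9>3; P2→Q gives 4>1; P3→W gives 9>2]
(D,P,Y): not NE [P1→C gives 8>3; P2→Q gives 3>0; P3→W gives 9>7]
(D,P,Z): not NE [P1→C gives 8>5; P2→Q gives 4>0; P3→W gives 9>1]
(D,P,W): not NE [P1→C gives 6>1; P2→Q gives 4>3]
(D,Q,X): not NE [P1→A gives 5>3; P3→Y gives 7>4]
(D,Q,Y): not NE [P1→C gives 9>3]
(D,Q,Z): not NE [P1→B gives 8>1; P3→Y gives 7>5]
(D,Q,W): not NE [P1→C gives 9>3; P3→Y gives 7>1]
(D,R,X): not NE [P2→Q gives 4>0; P3→Z gives 7>0]
(D,R,Y): not NE [P1→A gives 8>2; P2→Q gives 3>2]
(D,R,Z): not NE [P1→C gives 4>1; P2→Q gives 4>3]
(D,R,W): not NE [P2→Q gives 4>0; P3→Z gives 7>2]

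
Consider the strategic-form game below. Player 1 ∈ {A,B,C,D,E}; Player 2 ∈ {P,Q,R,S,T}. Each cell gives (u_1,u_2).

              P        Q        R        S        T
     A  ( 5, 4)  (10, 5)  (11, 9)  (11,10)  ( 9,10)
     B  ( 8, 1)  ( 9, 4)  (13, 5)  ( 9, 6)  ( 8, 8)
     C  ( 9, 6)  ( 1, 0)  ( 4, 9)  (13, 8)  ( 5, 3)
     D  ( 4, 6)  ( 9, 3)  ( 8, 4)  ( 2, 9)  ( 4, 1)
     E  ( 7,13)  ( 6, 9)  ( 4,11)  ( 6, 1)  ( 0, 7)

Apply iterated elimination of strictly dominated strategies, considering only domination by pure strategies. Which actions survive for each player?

IESDS → P1:{A,B,C} P2:{R,S,T}

P1 drop D (A beats it: P:5>4 Q:10>9 R:11>8 S:11>2 T:9>4)
P1 drop E (B beats it: P:8>7 Q:9>6 R:13>4 S:9>6 T:8>0)
P2 drop P (R beats it: A:9>4 B:5>1 C:9>6)
P2 drop Q (R beats it: A:9>5 B:5>4 C:9>0)
P1→{A,B,C} P2→{R,S,T}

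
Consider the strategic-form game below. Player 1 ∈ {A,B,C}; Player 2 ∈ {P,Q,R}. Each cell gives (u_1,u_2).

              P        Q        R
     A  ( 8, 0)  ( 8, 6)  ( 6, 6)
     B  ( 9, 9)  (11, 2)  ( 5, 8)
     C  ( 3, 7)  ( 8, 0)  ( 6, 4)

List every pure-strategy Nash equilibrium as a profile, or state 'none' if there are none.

NE set: (A,R), (B,P)

(A,P): not NE [P1→B gives 9>8; P2→R gives 6>0]
(A,Q): not NE [P1→B gives 11>8]
(A,R): NE
(B,P): NE
(B,Q): not NE [P2→P gives 9>2]
(B,R): not NE [P1→C gives 6>5; P2→P gives 9>8]
(C,P): not NE [P1→B gives 9>3]
(C,Q): not NE [P1→B gives 11>8; P2→P gives 7>0]
(C,R): not NE [P2→P gives 7>4]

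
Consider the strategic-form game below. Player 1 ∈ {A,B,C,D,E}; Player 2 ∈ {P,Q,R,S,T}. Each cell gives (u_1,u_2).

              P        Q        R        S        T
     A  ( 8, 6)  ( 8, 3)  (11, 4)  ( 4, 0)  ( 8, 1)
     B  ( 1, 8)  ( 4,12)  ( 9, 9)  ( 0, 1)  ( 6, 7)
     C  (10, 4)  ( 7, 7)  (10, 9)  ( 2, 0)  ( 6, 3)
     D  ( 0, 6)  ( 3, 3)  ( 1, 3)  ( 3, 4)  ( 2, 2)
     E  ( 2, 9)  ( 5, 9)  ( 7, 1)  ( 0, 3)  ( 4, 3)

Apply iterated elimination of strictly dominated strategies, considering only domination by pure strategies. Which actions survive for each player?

IESDS → P1:{A,C} P2:{P,R}

P1 drop B (A beats it: P:8>1 Q:8>4 R:11>9 S:4>0 T:8>6)
P1 drop D (A beats it: P:8>0 Q:8>3 R:11>1 S:4>3 T:8>2)
P1 drop E (A beats it: P:8>2 Q:8>5 R:11>7 S:4>0 T:8>4)
P2 drop Q (R beats it: A:4>3 C:9>7)
P2 drop S (P beats it: A:6>0 C:4>0)
P2 drop T (P beats it: A:6>1 C:4>3)
P1→{A,C} P2→{P,R}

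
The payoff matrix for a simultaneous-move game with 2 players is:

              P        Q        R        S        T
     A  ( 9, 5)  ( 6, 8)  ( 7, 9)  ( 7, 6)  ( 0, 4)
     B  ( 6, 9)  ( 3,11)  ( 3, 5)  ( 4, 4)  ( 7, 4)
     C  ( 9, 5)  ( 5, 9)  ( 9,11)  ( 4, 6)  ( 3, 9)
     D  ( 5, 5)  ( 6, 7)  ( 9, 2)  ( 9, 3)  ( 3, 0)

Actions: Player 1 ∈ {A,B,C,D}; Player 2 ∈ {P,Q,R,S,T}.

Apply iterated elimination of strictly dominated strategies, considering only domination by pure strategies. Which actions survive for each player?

P2 drop P (Q beats it: A:8>5 B:11>9 C:9>5 D:7>5)
P2 drop S (Q beats it: A:8>6 B:11>4 C:9>6 D:7>3)
P2 drop T (R beats it: A:9>4 B:5>4 C:11>9 D:2>0)
P1 drop B (A beats it: Q:6>3 R:7>3)
P1→{A,C,D} P2→{Q,R}

Remaining: P1:{A,C,D} P2:{Q,R}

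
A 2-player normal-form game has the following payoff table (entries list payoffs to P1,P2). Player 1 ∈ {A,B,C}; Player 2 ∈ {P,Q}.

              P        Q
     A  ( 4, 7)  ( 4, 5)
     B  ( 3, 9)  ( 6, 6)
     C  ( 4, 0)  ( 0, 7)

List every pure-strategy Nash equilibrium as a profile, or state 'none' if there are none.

PSNE = {(A,P)}

(A,P): NE
(A,Q): not NE [P1→B gives 6>4; P2→P gives 7>5]
(B,P): not NE [P1→C gives 4>3]
(B,Q): not NE [P2→P gives 9>6]
(C,P): not NE [P2→Q gives 7>0]
(C,Q): not NE [P1→B gives 6>0]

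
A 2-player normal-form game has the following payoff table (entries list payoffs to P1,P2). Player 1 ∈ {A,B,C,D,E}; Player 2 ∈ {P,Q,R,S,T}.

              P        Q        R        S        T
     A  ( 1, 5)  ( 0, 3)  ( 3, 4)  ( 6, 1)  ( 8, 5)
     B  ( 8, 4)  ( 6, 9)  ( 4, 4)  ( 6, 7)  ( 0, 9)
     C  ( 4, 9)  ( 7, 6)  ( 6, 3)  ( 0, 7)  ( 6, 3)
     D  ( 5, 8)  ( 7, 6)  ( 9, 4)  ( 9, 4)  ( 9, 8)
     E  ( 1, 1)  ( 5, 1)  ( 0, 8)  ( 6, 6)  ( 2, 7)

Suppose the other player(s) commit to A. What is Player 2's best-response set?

BR_2 = {P,T}

u_2(P vs A) = 5
u_2(Q vs A) = 3
u_2(R vs A) = 4
u_2(S vs A) = 1
u_2(T vs A) = 5
max payoff 5 at {P,T}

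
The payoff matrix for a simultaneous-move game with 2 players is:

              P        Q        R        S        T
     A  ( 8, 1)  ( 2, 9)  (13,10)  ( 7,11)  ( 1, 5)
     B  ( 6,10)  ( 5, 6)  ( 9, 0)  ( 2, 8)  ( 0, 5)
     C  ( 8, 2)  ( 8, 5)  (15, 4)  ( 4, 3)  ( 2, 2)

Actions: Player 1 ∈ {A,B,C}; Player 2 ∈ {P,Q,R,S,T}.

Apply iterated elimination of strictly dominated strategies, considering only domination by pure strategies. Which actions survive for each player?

P1 drop B (C beats it: P:8>6 Q:8>5 R:15>9 S:4>2 T:2>0)
P2 drop P (Q beats it: A:9>1 C:5>2)
P2 drop T (Q beats it: A:9>5 C:5>2)
P1→{A,C} P2→{Q,R,S}

Survivors P1:{A,C} P2:{Q,R,S}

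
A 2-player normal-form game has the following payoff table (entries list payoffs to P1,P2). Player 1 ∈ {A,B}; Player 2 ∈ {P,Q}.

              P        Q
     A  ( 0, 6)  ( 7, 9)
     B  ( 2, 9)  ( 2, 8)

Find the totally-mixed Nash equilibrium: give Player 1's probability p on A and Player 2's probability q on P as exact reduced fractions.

P1 indiff ⇒ q·0+(1-q)·7 = q·2+(1-q)·2 ⇒ q(-2) = (1-q)(-5) ⇒ q = 5/7
P2 indiff ⇒ p·6+(1-p)·9 = p·9+(1-p)·8 ⇒ p(-3) = (1-p)(-1) ⇒ p = 1/4

(p,q) = (1/4, 5/7)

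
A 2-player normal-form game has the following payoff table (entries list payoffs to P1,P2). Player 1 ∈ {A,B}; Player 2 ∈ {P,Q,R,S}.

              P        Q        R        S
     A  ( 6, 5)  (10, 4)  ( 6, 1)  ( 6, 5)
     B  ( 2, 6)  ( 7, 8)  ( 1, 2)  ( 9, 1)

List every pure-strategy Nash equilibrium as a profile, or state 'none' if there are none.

NE set: (A,P)

(A,P): NE
(A,Q): not NE [P2→S gives 5>4]
(A,R): not NE [P2→S gives 5>1]
(A,S): not NE [P1→B gives 9>6]
(B,P): not NE [P1→A gives 6>2; P2→Q gives 8>6]
(B,Q): not NE [P1→A gives 10>7]
(B,R): not NE [P1→A gives 6>1; P2→Q gives 8>2]
(B,S): not NE [P2→Q gives 8>1]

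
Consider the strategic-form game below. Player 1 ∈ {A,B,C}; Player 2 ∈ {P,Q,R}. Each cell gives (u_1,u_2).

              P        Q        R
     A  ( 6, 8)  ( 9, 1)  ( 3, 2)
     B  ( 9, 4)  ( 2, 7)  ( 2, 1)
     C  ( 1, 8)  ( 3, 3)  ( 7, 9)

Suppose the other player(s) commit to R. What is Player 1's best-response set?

u_1(A vs R) = 3
u_1(B vs R) = 2
u_1(C vs R) = 7
max payoff 7 at {C}

BR_1 = {C}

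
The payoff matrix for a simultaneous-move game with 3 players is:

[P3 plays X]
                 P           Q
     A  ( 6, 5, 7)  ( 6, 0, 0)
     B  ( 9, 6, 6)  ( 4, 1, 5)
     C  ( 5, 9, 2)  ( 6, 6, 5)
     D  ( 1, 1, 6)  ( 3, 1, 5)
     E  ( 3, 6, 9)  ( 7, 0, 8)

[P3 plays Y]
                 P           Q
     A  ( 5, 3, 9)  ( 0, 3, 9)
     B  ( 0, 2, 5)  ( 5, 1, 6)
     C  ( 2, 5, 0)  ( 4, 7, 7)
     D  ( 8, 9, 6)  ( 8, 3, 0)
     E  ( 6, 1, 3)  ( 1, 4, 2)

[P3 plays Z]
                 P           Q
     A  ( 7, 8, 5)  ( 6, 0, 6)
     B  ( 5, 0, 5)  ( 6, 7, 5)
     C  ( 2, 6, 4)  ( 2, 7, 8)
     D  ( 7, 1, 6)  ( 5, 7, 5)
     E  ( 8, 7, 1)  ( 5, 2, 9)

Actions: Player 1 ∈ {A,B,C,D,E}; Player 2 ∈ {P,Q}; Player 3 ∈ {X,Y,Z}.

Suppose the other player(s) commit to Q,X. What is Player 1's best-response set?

P1 best: {E}

u_1(A vs Q,X) = 6
u_1(B vs Q,X) = 4
u_1(C vs Q,X) = 6
u_1(D vs Q,X) = 3
u_1(E vs Q,X) = 7
max payoff 7 at {E}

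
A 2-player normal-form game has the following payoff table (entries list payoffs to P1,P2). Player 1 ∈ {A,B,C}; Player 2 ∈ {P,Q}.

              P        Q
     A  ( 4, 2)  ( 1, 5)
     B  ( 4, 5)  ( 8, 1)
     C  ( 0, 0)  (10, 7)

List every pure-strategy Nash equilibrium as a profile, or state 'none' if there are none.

PSNE = {(B,P), (C,Q)}

(A,P): not NE [P2→Q gives 5>2]
(A,Q): not NE [P1→C gives 10>1]
(B,P): NE
(B,Q): not NE [P1→C gives 10>8; P2→P gives 5>1]
(C,P): not NE [P1→B gives 4>0; P2→Q gives 7>0]
(C,Q): NE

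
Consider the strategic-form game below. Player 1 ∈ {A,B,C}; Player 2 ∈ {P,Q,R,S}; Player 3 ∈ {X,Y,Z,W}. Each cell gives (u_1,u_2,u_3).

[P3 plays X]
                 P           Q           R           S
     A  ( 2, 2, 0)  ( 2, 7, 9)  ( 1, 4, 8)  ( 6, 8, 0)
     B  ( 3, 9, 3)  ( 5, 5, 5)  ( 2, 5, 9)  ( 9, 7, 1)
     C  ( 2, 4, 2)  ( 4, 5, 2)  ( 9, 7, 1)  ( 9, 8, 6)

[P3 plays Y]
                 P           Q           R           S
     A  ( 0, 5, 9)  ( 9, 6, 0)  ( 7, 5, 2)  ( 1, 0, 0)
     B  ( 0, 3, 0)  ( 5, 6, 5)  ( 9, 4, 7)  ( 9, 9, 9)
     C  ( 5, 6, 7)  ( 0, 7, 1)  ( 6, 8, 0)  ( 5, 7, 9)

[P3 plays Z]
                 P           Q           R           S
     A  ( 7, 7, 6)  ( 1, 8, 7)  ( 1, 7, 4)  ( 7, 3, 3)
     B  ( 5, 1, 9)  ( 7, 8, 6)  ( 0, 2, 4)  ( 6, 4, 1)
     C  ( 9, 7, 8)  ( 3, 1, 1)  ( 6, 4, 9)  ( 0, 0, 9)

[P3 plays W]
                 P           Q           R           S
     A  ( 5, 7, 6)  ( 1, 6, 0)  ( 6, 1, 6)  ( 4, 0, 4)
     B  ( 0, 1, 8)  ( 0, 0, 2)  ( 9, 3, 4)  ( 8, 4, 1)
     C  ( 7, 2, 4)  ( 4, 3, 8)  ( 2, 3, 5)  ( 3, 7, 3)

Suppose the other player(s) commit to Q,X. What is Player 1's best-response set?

u_1(A vs Q,X) = 2
u_1(B vs Q,X) = 5
u_1(C vs Q,X) = 4
max payoff 5 at {B}

P1 best: {B}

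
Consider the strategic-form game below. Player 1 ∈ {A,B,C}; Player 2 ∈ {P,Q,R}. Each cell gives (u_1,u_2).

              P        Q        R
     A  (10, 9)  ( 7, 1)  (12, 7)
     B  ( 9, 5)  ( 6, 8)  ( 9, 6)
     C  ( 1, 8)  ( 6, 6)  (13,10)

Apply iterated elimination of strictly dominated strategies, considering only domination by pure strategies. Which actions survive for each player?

Remaining: P1:{A,C} P2:{P,R}

P1 drop B (A beats it: P:10>9 Q:7>6 R:12>9)
P2 drop Q (P beats it: A:9>1 C:8>6)
P1→{A,C} P2→{P,R}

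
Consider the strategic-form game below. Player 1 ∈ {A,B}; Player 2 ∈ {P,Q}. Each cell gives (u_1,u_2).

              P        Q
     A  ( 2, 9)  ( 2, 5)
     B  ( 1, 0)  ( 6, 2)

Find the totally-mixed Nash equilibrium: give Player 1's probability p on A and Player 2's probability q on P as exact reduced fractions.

p=1/3, q=4/5

P1 indiff ⇒ q·2+(1-q)·2 = q·1+(1-q)·6 ⇒ q(1) = (1-q)(4) ⇒ q = 4/5
P2 indiff ⇒ p·9+(1-p)·0 = p·5+(1-p)·2 ⇒ p(4) = (1-p)(2) ⇒ p = 1/3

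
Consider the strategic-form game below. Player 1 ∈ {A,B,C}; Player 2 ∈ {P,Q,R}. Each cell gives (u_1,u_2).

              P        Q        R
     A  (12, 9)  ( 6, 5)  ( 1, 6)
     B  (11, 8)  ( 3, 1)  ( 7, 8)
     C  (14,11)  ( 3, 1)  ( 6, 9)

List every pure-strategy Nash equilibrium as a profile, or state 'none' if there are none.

NE set: (B,R), (C,P)

(A,P): not NE [P1→C gives 14>12]
(A,Q): not NE [P2→P gives 9>5]
(A,R): not NE [P1→B gives 7>1; P2→P gives 9>6]
(B,P): not NE [P1→C gives 14>11]
(B,Q): not NE [P1→A gives 6>3; P2→R gives 8>1]
(B,R): NE
(C,P): NE
(C,Q): not NE [P1→A gives 6>3; P2→P gives 11>1]
(C,R): not NE [P1→B gives 7>6; P2→P gives 11>9]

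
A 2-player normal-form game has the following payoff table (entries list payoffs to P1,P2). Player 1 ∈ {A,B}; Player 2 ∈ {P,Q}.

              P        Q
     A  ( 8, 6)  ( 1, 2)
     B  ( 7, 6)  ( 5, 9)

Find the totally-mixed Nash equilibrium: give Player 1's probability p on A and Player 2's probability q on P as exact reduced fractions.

P1 indiff ⇒ q·8+(1-q)·1 = q·7+(1-q)·5 ⇒ q(1) = (1-q)(4) ⇒ q = 4/5
P2 indiff ⇒ p·6+(1-p)·6 = p·2+(1-p)·9 ⇒ p(4) = (1-p)(3) ⇒ p = 3/7

(p,q) = (3/7, 4/5)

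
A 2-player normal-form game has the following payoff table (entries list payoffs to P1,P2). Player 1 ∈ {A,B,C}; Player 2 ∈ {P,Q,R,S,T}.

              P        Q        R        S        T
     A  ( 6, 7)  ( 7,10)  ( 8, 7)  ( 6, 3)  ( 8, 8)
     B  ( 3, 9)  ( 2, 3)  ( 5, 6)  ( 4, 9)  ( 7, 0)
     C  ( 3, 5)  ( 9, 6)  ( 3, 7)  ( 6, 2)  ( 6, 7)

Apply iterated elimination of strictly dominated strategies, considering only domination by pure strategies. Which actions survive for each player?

IESDS → P1:{A,C} P2:{Q,R,T}

P1 drop B (A beats it: P:6>3 Q:7>2 R:8>5 S:6>4 T:8>7)
P2 drop P (Q beats it: A:10>7 C:6>5)
P2 drop S (Q beats it: A:10>3 C:6>2)
P1→{A,C} P2→{Q,R,T}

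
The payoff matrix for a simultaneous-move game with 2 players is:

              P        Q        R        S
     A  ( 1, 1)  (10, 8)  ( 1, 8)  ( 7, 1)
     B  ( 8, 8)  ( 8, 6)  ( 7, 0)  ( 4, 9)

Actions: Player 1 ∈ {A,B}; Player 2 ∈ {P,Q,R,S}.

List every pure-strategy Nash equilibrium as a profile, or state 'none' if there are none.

Nash profiles: (A,Q)

(A,P): not NE [P1→B gives 8>1; P2→R gives 8>1]
(A,Q): NE
(A,R): not NE [P1→B gives 7>1]
(A,S): not NE [P2→R gives 8>1]
(B,P): not NE [P2→S gives 9>8]
(B,Q): not NE [P1→A gives 10>8; P2→S gives 9>6]
(B,R): not NE [P2→S gives 9>0]
(B,S): not NE [P1→A gives 7>4]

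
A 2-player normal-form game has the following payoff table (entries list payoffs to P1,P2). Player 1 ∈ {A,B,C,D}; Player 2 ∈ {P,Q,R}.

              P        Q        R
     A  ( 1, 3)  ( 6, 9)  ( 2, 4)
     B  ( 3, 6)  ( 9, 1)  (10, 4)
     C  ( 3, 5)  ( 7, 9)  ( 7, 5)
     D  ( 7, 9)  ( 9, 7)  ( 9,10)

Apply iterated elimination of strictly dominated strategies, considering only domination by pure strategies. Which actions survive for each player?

Remaining: P1:{B,D} P2:{P,R}

P1 drop A (B beats it: P:3>1 Q:9>6 R:10>2)
P1 drop C (D beats it: P:7>3 Q:9>7 R:9>7)
P2 drop Q (P beats it: B:6>1 D:9>7)
P1→{B,D} P2→{P,R}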